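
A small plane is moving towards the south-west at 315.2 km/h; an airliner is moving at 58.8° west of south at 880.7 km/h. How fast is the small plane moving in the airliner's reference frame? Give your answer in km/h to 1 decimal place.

Taking east as x and north as y: small plane velocity = (-222.880, -222.880) km/h; airliner velocity = (-753.319, -456.226) km/h.
Velocity of small plane relative to airliner = (-222.880, -222.880) − (-753.319, -456.226) = (530.439, 233.346) km/h.
Magnitude = |(530.439, 233.346)| = 579.497 km/h.

579.5 km/h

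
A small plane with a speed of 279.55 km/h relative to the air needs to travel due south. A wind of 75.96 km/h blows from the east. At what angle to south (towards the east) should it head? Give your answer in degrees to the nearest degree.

16°

The wind pushes perpendicular to the desired track; the heading must have a component into the wind equal to 75.96 km/h: 279.55 sin θ = 75.96.
sin θ = 0.2717, so θ = 15.767°.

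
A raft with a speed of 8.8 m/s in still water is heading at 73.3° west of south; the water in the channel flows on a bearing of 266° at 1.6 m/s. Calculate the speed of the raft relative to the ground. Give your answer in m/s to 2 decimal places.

Taking east as x and north as y: velocity relative to the water = (-8.429, -2.529) m/s; the water relative to ground = (-1.596, -0.112) m/s.
Velocity relative to ground = (-8.429, -2.529) + (-1.596, -0.112) = (-10.025, -2.640) m/s.
Speed = |(-10.025, -2.640)| = 10.367 m/s.

10.37 m/s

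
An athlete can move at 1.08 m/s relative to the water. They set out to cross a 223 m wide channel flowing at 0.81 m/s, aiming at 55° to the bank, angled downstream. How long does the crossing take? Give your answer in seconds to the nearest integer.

The component of the athlete's velocity perpendicular to the bank is 1.08 × sin 55° = 0.885 m/s.
Only the cross-stream component determines the crossing time; the current contributes nothing perpendicular to the bank.
Time = 223 / 0.885 = 252.067 s.

252 s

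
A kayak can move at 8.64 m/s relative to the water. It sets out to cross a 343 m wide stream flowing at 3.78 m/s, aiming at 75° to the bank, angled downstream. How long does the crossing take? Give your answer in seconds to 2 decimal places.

41.10 s

The component of the kayak's velocity perpendicular to the bank is 8.64 × sin 75° = 8.346 m/s.
The current is parallel to the bank, so it does not affect the crossing time.
Time = 343 / 8.346 = 41.100 s.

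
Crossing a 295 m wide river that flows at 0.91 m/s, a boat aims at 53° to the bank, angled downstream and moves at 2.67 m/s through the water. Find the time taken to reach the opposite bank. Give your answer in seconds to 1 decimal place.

The component of the boat's velocity perpendicular to the bank is 2.67 × sin 53° = 2.132 m/s.
Only the cross-stream component determines the crossing time; the current contributes nothing perpendicular to the bank.
Time = 295 / 2.132 = 138.345 s.

138.3 s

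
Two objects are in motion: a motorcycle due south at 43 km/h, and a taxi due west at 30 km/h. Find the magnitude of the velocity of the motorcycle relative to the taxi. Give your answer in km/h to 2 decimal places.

52.43 km/h

Taking east as x and north as y: motorcycle velocity = (0.000, -43.000) km/h; taxi velocity = (-30.000, 0.000) km/h.
Velocity of motorcycle relative to taxi = (0.000, -43.000) − (-30.000, 0.000) = (30.000, -43.000) km/h.
Magnitude = |(30.000, -43.000)| = 52.431 km/h.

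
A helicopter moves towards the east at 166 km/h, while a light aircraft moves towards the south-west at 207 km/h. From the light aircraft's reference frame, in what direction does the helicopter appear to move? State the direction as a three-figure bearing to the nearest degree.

065°

Taking east as x and north as y: helicopter velocity = (166.000, 0.000) km/h; light aircraft velocity = (-146.371, -146.371) km/h.
Velocity of helicopter relative to light aircraft = (166.000, 0.000) − (-146.371, -146.371) = (312.371, 146.371) km/h.
Bearing = atan2(312.37, 146.37) = 64.89° clockwise from north.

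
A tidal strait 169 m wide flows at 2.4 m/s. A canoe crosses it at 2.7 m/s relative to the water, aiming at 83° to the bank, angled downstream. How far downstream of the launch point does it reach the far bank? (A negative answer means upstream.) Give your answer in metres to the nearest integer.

Perpendicular speed = 2.680 m/s; crossing time = 169 / 2.680 = 63.063 s.
Net downstream speed = 2.729 m/s.
Drift = 2.729 × 63.063 = 172.101 m (downstream).

172 m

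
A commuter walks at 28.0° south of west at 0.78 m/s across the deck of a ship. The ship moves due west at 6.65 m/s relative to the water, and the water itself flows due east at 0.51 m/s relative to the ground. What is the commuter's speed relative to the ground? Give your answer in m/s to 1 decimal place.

6.8 m/s

In east/north components (m/s): commuter relative to ship = (-0.689, -0.366); ship relative to water = (-6.650, 0.000); water relative to ground = (0.510, 0.000).
Sum = (-6.829, -0.366) m/s.
Speed = |(-6.829, -0.366)| = 6.839 m/s.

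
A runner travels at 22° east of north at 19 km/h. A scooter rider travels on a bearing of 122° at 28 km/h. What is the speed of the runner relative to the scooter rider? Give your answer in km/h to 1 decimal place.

Taking east as x and north as y: runner velocity = (7.118, 17.616) km/h; scooter rider velocity = (23.745, -14.838) km/h.
Velocity of runner relative to scooter rider = (7.118, 17.616) − (23.745, -14.838) = (-16.628, 32.454) km/h.
Magnitude = |(-16.628, 32.454)| = 36.466 km/h.

36.5 km/h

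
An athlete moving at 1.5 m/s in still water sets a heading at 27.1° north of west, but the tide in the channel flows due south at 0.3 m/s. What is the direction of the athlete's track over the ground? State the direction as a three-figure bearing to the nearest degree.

Taking east as x and north as y: velocity relative to the water = (-1.335, 0.683) m/s; the water relative to ground = (0.000, -0.300) m/s.
Velocity relative to ground = (-1.335, 0.683) + (0.000, -0.300) = (-1.335, 0.383) m/s.
Bearing = atan2(-1.34, 0.38) = 286.02° clockwise from north.

286°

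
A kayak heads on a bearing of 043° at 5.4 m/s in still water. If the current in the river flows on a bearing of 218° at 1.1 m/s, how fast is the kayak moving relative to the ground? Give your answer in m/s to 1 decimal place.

Taking east as x and north as y: velocity relative to the water = (3.683, 3.949) m/s; the water relative to ground = (-0.677, -0.867) m/s.
Velocity relative to ground = (3.683, 3.949) + (-0.677, -0.867) = (3.006, 3.082) m/s.
Speed = |(3.006, 3.082)| = 4.305 m/s.

4.3 m/s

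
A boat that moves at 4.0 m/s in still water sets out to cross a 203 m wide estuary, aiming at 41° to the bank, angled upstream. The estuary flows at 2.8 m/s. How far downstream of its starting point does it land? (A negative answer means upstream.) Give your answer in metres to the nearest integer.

Perpendicular speed = 2.624 m/s; crossing time = 203 / 2.624 = 77.356 s.
Net downstream speed = -0.219 m/s.
Drift = -0.219 × 77.356 = -16.928 m (upstream).

-17 m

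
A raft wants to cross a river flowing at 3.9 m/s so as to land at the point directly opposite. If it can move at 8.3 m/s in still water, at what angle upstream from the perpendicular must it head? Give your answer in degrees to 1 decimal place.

28.0°

To cancel the current, the upstream component of the raft's velocity must equal the flow: 8.3 sin θ = 3.9.
sin θ = 3.9 / 8.3 = 0.4699.
θ = arcsin(0.4699) = 28.026°.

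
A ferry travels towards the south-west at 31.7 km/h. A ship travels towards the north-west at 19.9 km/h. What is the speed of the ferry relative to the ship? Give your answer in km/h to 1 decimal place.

Taking east as x and north as y: ferry velocity = (-22.415, -22.415) km/h; ship velocity = (-14.071, 14.071) km/h.
Velocity of ferry relative to ship = (-22.415, -22.415) − (-14.071, 14.071) = (-8.344, -36.487) km/h.
Magnitude = |(-8.344, -36.487)| = 37.429 km/h.

37.4 km/h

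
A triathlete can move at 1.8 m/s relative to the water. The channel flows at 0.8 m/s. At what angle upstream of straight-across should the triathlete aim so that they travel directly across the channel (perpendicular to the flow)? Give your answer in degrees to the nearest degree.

To cancel the current, the upstream component of the triathlete's velocity must equal the flow: 1.8 sin θ = 0.8.
sin θ = 0.8 / 1.8 = 0.4444.
θ = arcsin(0.4444) = 26.388°.

26°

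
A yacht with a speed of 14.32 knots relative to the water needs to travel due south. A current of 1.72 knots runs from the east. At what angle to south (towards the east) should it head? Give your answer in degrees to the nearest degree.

7°

The current pushes perpendicular to the desired track; the heading must have a component into the current equal to 1.72 knots: 14.32 sin θ = 1.72.
sin θ = 0.1201, so θ = 6.899°.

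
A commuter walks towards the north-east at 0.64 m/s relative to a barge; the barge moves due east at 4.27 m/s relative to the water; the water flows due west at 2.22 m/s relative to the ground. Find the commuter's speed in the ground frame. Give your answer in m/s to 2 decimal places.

2.54 m/s

In east/north components (m/s): commuter relative to barge = (0.453, 0.453); barge relative to water = (4.270, 0.000); water relative to ground = (-2.220, 0.000).
Sum = (2.503, 0.453) m/s.
Speed = |(2.503, 0.453)| = 2.543 m/s.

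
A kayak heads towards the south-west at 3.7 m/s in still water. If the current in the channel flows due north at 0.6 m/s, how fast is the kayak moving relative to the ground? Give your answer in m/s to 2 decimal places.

3.30 m/s

Taking east as x and north as y: velocity relative to the water = (-2.616, -2.616) m/s; the water relative to ground = (0.000, 0.600) m/s.
Velocity relative to ground = (-2.616, -2.616) + (0.000, 0.600) = (-2.616, -2.016) m/s.
Speed = |(-2.616, -2.016)| = 3.303 m/s.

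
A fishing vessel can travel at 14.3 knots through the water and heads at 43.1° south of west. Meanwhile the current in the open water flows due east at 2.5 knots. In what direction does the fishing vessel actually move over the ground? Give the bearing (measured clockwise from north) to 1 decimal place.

219.1°

Taking east as x and north as y: velocity relative to the water = (-10.441, -9.771) knots; the water relative to ground = (2.500, 0.000) knots.
Velocity relative to ground = (-10.441, -9.771) + (2.500, 0.000) = (-7.941, -9.771) knots.
Bearing = atan2(-7.94, -9.77) = 219.10° clockwise from north.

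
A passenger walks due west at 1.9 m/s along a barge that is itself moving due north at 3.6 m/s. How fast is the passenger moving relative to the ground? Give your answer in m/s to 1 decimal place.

4.1 m/s

Taking east as x and north as y: barge velocity = (0.000, 3.600) m/s; passenger velocity relative to barge = (-1.900, 0.000) m/s.
Velocity relative to ground = (0.000, 3.600) + (-1.900, 0.000) = (-1.900, 3.600) m/s.
Speed = |(-1.900, 3.600)| = 4.071 m/s.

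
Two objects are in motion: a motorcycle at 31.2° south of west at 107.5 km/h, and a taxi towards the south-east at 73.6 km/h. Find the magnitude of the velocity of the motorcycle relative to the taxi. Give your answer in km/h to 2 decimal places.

144.04 km/h

Taking east as x and north as y: motorcycle velocity = (-91.952, -55.688) km/h; taxi velocity = (52.043, -52.043) km/h.
Velocity of motorcycle relative to taxi = (-91.952, -55.688) − (52.043, -52.043) = (-143.995, -3.645) km/h.
Magnitude = |(-143.995, -3.645)| = 144.041 km/h.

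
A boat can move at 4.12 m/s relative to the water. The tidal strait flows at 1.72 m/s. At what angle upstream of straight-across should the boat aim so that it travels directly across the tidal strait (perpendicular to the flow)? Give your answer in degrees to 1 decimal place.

To cancel the current, the upstream component of the boat's velocity must equal the flow: 4.12 sin θ = 1.72.
sin θ = 1.72 / 4.12 = 0.4175.
θ = arcsin(0.4175) = 24.675°.

24.7°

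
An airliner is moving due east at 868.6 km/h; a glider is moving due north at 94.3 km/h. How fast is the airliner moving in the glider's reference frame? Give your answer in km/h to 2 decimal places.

Taking east as x and north as y: airliner velocity = (868.600, 0.000) km/h; glider velocity = (0.000, 94.300) km/h.
Velocity of airliner relative to glider = (868.600, 0.000) − (0.000, 94.300) = (868.600, -94.300) km/h.
Magnitude = |(868.600, -94.300)| = 873.704 km/h.

873.70 km/h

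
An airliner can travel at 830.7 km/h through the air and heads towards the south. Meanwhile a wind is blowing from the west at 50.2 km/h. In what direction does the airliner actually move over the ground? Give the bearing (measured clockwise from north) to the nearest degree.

177°

Taking east as x and north as y: velocity relative to the air = (0.000, -830.700) km/h; the air relative to ground = (50.200, 0.000) km/h.
Velocity relative to ground = (0.000, -830.700) + (50.200, 0.000) = (50.200, -830.700) km/h.
Bearing = atan2(50.20, -830.70) = 176.54° clockwise from north.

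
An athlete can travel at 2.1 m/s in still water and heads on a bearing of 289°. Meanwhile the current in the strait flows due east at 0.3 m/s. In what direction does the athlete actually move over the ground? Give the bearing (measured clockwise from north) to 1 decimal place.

Taking east as x and north as y: velocity relative to the water = (-1.986, 0.684) m/s; the water relative to ground = (0.300, 0.000) m/s.
Velocity relative to ground = (-1.986, 0.684) + (0.300, 0.000) = (-1.686, 0.684) m/s.
Bearing = atan2(-1.69, 0.68) = 292.08° clockwise from north.

292.1°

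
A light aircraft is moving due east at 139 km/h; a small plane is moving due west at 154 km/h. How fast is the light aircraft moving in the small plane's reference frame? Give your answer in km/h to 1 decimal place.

Taking east as x and north as y: light aircraft velocity = (139.000, 0.000) km/h; small plane velocity = (-154.000, 0.000) km/h.
Velocity of light aircraft relative to small plane = (139.000, 0.000) − (-154.000, 0.000) = (293.000, 0.000) km/h.
Magnitude = |(293.000, 0.000)| = 293.000 km/h.

293.0 km/h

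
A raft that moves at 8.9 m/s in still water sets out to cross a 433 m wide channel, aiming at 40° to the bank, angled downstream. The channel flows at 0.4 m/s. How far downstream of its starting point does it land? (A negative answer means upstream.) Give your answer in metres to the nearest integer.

Perpendicular speed = 5.721 m/s; crossing time = 433 / 5.721 = 75.689 s.
Net downstream speed = 7.218 m/s.
Drift = 7.218 × 75.689 = 546.305 m (downstream).

546 m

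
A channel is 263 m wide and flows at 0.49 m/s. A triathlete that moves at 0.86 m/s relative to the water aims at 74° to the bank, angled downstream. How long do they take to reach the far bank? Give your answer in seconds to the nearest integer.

318 s

The component of the triathlete's velocity perpendicular to the bank is 0.86 × sin 74° = 0.827 m/s.
The current is parallel to the bank, so it does not affect the crossing time.
Time = 263 / 0.827 = 318.138 s.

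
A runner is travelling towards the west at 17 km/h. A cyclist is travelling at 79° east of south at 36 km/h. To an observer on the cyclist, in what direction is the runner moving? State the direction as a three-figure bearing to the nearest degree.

Taking east as x and north as y: runner velocity = (-17.000, 0.000) km/h; cyclist velocity = (35.339, -6.869) km/h.
Velocity of runner relative to cyclist = (-17.000, 0.000) − (35.339, -6.869) = (-52.339, 6.869) km/h.
Bearing = atan2(-52.34, 6.87) = 277.48° clockwise from north.

277°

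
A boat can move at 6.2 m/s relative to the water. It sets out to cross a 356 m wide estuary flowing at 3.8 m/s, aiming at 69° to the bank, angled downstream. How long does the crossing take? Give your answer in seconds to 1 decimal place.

The component of the boat's velocity perpendicular to the bank is 6.2 × sin 69° = 5.788 m/s.
Only the cross-stream component determines the crossing time; the current contributes nothing perpendicular to the bank.
Time = 356 / 5.788 = 61.504 s.

61.5 s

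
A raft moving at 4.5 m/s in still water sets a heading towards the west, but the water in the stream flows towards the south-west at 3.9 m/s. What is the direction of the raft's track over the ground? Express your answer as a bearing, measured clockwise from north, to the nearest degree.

Taking east as x and north as y: velocity relative to the water = (-4.500, 0.000) m/s; the water relative to ground = (-2.758, -2.758) m/s.
Velocity relative to ground = (-4.500, 0.000) + (-2.758, -2.758) = (-7.258, -2.758) m/s.
Bearing = atan2(-7.26, -2.76) = 249.19° clockwise from north.

249°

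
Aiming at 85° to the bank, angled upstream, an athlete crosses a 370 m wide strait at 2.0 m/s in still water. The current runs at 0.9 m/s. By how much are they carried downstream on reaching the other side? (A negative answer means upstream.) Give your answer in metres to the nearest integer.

Perpendicular speed = 1.992 m/s; crossing time = 370 / 1.992 = 185.707 s.
Net downstream speed = 0.726 m/s.
Drift = 0.726 × 185.707 = 134.765 m (downstream).

135 m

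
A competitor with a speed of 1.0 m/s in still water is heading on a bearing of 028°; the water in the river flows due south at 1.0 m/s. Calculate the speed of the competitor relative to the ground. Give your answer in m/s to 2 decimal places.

Taking east as x and north as y: velocity relative to the water = (0.469, 0.883) m/s; the water relative to ground = (0.000, -1.000) m/s.
Velocity relative to ground = (0.469, 0.883) + (0.000, -1.000) = (0.469, -0.117) m/s.
Speed = |(0.469, -0.117)| = 0.484 m/s.

0.48 m/s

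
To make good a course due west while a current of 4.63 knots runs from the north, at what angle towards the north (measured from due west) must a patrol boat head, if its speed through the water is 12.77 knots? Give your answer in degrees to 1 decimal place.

The current pushes perpendicular to the desired track; the heading must have a component into the current equal to 4.63 knots: 12.77 sin θ = 4.63.
sin θ = 0.3626, so θ = 21.258°.

21.3°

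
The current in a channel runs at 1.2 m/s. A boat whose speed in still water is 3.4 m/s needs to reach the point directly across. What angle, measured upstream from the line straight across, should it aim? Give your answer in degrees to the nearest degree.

21°

To cancel the current, the upstream component of the boat's velocity must equal the flow: 3.4 sin θ = 1.2.
sin θ = 1.2 / 3.4 = 0.3529.
θ = arcsin(0.3529) = 20.667°.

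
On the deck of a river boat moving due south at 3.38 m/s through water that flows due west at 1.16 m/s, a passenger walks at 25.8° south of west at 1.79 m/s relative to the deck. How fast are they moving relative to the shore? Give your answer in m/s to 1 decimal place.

In east/north components (m/s): passenger relative to river boat = (-1.612, -0.779); river boat relative to water = (0.000, -3.380); water relative to ground = (-1.160, 0.000).
Sum = (-2.772, -4.159) m/s.
Speed = |(-2.772, -4.159)| = 4.998 m/s.

5.0 m/s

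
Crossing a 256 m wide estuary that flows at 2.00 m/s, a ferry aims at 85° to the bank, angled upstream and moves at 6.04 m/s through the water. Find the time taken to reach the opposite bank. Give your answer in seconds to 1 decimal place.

42.5 s

The component of the ferry's velocity perpendicular to the bank is 6.04 × sin 85° = 6.017 m/s.
The flow acts along the bank and has no component across it.
Time = 256 / 6.017 = 42.546 s.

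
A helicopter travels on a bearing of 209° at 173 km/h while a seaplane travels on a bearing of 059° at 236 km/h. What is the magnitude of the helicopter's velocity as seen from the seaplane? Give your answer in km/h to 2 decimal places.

395.40 km/h

Taking east as x and north as y: helicopter velocity = (-83.872, -151.309) km/h; seaplane velocity = (202.291, 121.549) km/h.
Velocity of helicopter relative to seaplane = (-83.872, -151.309) − (202.291, 121.549) = (-286.164, -272.858) km/h.
Magnitude = |(-286.164, -272.858)| = 395.400 km/h.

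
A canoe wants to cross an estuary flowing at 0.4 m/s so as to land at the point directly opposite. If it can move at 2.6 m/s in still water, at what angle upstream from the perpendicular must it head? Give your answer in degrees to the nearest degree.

To cancel the current, the upstream component of the canoe's velocity must equal the flow: 2.6 sin θ = 0.4.
sin θ = 0.4 / 2.6 = 0.1538.
θ = arcsin(0.1538) = 8.850°.

9°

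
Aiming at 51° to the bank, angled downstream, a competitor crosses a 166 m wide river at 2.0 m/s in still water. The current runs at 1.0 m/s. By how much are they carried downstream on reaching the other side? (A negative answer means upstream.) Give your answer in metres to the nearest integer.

Perpendicular speed = 1.554 m/s; crossing time = 166 / 1.554 = 106.801 s.
Net downstream speed = 2.259 m/s.
Drift = 2.259 × 106.801 = 241.225 m (downstream).

241 m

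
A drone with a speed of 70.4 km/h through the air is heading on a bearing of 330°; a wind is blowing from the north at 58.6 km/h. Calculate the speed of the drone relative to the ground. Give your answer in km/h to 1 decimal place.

35.3 km/h

Taking east as x and north as y: velocity relative to the air = (-35.200, 60.968) km/h; the air relative to ground = (0.000, -58.600) km/h.
Velocity relative to ground = (-35.200, 60.968) + (0.000, -58.600) = (-35.200, 2.368) km/h.
Speed = |(-35.200, 2.368)| = 35.280 km/h.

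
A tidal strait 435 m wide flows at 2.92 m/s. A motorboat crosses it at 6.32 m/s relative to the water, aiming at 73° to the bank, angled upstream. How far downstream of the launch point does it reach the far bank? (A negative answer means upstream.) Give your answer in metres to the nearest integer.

Perpendicular speed = 6.044 m/s; crossing time = 435 / 6.044 = 71.974 s.
Net downstream speed = 1.072 m/s.
Drift = 1.072 × 71.974 = 77.171 m (downstream).

77 m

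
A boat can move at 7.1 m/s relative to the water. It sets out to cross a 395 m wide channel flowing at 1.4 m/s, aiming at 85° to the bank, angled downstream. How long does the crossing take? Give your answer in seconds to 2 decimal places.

55.85 s

The component of the boat's velocity perpendicular to the bank is 7.1 × sin 85° = 7.073 m/s.
The current is parallel to the bank, so it does not affect the crossing time.
Time = 395 / 7.073 = 55.846 s.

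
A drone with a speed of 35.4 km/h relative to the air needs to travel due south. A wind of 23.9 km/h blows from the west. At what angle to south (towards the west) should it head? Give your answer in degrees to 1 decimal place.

42.5°

The wind pushes perpendicular to the desired track; the heading must have a component into the wind equal to 23.9 km/h: 35.4 sin θ = 23.9.
sin θ = 0.6751, so θ = 42.465°.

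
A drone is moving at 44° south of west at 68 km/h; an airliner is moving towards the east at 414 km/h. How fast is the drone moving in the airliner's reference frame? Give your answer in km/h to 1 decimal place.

465.3 km/h

Taking east as x and north as y: drone velocity = (-48.915, -47.237) km/h; airliner velocity = (414.000, 0.000) km/h.
Velocity of drone relative to airliner = (-48.915, -47.237) − (414.000, 0.000) = (-462.915, -47.237) km/h.
Magnitude = |(-462.915, -47.237)| = 465.319 km/h.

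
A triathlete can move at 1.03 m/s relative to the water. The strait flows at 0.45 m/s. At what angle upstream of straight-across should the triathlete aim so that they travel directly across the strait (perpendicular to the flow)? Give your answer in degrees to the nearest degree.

26°

To cancel the current, the upstream component of the triathlete's velocity must equal the flow: 1.03 sin θ = 0.45.
sin θ = 0.45 / 1.03 = 0.4369.
θ = arcsin(0.4369) = 25.906°.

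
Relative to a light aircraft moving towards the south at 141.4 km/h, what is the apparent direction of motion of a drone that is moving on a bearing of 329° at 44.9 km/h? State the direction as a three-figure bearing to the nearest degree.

Taking east as x and north as y: drone velocity = (-23.125, 38.487) km/h; light aircraft velocity = (0.000, -141.400) km/h.
Velocity of drone relative to light aircraft = (-23.125, 38.487) − (0.000, -141.400) = (-23.125, 179.887) km/h.
Bearing = atan2(-23.13, 179.89) = 352.67° clockwise from north.

353°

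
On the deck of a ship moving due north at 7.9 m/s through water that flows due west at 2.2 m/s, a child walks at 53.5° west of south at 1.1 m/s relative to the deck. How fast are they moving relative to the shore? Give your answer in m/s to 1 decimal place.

7.9 m/s

In east/north components (m/s): child relative to ship = (-0.884, -0.654); ship relative to water = (0.000, 7.900); water relative to ground = (-2.200, 0.000).
Sum = (-3.084, 7.246) m/s.
Speed = |(-3.084, 7.246)| = 7.875 m/s.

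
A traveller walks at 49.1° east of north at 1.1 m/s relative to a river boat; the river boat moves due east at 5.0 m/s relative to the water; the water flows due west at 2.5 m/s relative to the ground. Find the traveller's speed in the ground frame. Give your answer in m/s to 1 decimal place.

In east/north components (m/s): traveller relative to river boat = (0.831, 0.720); river boat relative to water = (5.000, 0.000); water relative to ground = (-2.500, 0.000).
Sum = (3.331, 0.720) m/s.
Speed = |(3.331, 0.720)| = 3.408 m/s.

3.4 m/s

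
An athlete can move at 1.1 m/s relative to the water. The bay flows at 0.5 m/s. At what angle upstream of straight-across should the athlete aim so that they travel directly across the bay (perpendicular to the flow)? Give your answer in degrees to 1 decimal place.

To cancel the current, the upstream component of the athlete's velocity must equal the flow: 1.1 sin θ = 0.5.
sin θ = 0.5 / 1.1 = 0.4545.
θ = arcsin(0.4545) = 27.036°.

27.0°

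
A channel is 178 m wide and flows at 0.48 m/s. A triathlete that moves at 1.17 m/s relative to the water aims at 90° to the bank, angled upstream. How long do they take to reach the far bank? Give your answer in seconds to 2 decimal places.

152.14 s

The component of the triathlete's velocity perpendicular to the bank is 1.17 m/s.
Only the cross-stream component determines the crossing time; the current contributes nothing perpendicular to the bank.
Time = 178 / 1.170 = 152.137 s.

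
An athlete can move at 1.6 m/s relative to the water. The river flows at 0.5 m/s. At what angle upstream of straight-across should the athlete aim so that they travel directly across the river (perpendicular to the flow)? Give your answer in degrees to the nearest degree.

18°

To cancel the current, the upstream component of the athlete's velocity must equal the flow: 1.6 sin θ = 0.5.
sin θ = 0.5 / 1.6 = 0.3125.
θ = arcsin(0.3125) = 18.210°.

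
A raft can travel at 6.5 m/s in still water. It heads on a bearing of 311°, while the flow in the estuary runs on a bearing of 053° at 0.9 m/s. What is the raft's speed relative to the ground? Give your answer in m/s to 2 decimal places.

6.37 m/s

Taking east as x and north as y: velocity relative to the water = (-4.906, 4.264) m/s; the water relative to ground = (0.719, 0.542) m/s.
Velocity relative to ground = (-4.906, 4.264) + (0.719, 0.542) = (-4.187, 4.806) m/s.
Speed = |(-4.187, 4.806)| = 6.374 m/s.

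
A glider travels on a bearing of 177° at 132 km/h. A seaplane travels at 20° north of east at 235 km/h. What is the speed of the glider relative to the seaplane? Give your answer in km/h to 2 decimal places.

Taking east as x and north as y: glider velocity = (6.908, -131.819) km/h; seaplane velocity = (220.828, 80.375) km/h.
Velocity of glider relative to seaplane = (6.908, -131.819) − (220.828, 80.375) = (-213.919, -212.194) km/h.
Magnitude = |(-213.919, -212.194)| = 301.310 km/h.

301.31 km/h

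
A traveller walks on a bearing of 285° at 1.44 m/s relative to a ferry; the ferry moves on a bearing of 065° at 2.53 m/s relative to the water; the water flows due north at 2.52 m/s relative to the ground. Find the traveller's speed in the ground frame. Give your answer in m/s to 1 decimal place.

In east/north components (m/s): traveller relative to ferry = (-1.391, 0.373); ferry relative to water = (2.293, 1.069); water relative to ground = (0.000, 2.520).
Sum = (0.902, 3.962) m/s.
Speed = |(0.902, 3.962)| = 4.063 m/s.

4.1 m/s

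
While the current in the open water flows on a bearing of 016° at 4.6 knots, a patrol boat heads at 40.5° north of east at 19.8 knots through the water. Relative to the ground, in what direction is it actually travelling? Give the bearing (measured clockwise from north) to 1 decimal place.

043.4°

Taking east as x and north as y: velocity relative to the water = (15.056, 12.859) knots; the water relative to ground = (1.268, 4.422) knots.
Velocity relative to ground = (15.056, 12.859) + (1.268, 4.422) = (16.324, 17.281) knots.
Bearing = atan2(16.32, 17.28) = 43.37° clockwise from north.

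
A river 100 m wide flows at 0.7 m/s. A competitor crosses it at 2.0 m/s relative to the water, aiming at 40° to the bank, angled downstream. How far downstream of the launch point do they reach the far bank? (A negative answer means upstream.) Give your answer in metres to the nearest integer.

174 m

Perpendicular speed = 1.286 m/s; crossing time = 100 / 1.286 = 77.786 s.
Net downstream speed = 2.232 m/s.
Drift = 2.232 × 77.786 = 173.626 m (downstream).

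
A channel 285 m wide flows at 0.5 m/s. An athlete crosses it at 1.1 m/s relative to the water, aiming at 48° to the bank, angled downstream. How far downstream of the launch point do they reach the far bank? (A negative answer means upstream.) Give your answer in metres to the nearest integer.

431 m

Perpendicular speed = 0.817 m/s; crossing time = 285 / 0.817 = 348.641 s.
Net downstream speed = 1.236 m/s.
Drift = 1.236 × 348.641 = 430.936 m (downstream).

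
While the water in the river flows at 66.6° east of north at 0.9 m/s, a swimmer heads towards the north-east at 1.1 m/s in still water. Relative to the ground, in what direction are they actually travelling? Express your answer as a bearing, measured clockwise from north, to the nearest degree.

055°

Taking east as x and north as y: velocity relative to the water = (0.778, 0.778) m/s; the water relative to ground = (0.826, 0.357) m/s.
Velocity relative to ground = (0.778, 0.778) + (0.826, 0.357) = (1.604, 1.135) m/s.
Bearing = atan2(1.60, 1.14) = 54.71° clockwise from north.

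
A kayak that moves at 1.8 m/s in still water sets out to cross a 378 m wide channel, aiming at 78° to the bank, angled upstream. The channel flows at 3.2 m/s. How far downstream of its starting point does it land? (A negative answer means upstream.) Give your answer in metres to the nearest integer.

Perpendicular speed = 1.761 m/s; crossing time = 378 / 1.761 = 214.692 s.
Net downstream speed = 2.826 m/s.
Drift = 2.826 × 214.692 = 606.666 m (downstream).

607 m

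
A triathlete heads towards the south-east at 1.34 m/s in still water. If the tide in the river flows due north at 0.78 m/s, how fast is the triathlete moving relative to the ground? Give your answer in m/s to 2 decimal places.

0.96 m/s

Taking east as x and north as y: velocity relative to the water = (0.948, -0.948) m/s; the water relative to ground = (0.000, 0.780) m/s.
Velocity relative to ground = (0.948, -0.948) + (0.000, 0.780) = (0.948, -0.168) m/s.
Speed = |(0.948, -0.168)| = 0.962 m/s.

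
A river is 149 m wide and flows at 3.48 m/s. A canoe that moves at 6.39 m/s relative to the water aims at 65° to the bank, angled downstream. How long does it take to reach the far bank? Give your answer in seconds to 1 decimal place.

The component of the canoe's velocity perpendicular to the bank is 6.39 × sin 65° = 5.791 m/s.
The current is parallel to the bank, so it does not affect the crossing time.
Time = 149 / 5.791 = 25.728 s.

25.7 s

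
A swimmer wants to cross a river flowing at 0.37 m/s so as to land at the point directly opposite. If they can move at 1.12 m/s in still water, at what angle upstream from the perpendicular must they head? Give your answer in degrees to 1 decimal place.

To cancel the current, the upstream component of the swimmer's velocity must equal the flow: 1.12 sin θ = 0.37.
sin θ = 0.37 / 1.12 = 0.3304.
θ = arcsin(0.3304) = 19.290°.

19.3°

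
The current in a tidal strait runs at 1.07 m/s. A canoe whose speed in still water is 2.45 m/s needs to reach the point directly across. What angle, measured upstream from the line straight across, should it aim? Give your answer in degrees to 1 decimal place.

25.9°

To cancel the current, the upstream component of the canoe's velocity must equal the flow: 2.45 sin θ = 1.07.
sin θ = 1.07 / 2.45 = 0.4367.
θ = arcsin(0.4367) = 25.896°.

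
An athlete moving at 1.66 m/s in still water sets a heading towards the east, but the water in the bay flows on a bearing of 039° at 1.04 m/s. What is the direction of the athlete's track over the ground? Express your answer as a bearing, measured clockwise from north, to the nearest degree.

Taking east as x and north as y: velocity relative to the water = (1.660, 0.000) m/s; the water relative to ground = (0.654, 0.808) m/s.
Velocity relative to ground = (1.660, 0.000) + (0.654, 0.808) = (2.314, 0.808) m/s.
Bearing = atan2(2.31, 0.81) = 70.75° clockwise from north.

071°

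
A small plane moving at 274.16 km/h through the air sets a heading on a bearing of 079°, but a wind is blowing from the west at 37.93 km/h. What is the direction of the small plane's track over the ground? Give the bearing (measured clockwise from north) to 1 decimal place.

Taking east as x and north as y: velocity relative to the air = (269.123, 52.312) km/h; the air relative to ground = (37.930, 0.000) km/h.
Velocity relative to ground = (269.123, 52.312) + (37.930, 0.000) = (307.053, 52.312) km/h.
Bearing = atan2(307.05, 52.31) = 80.33° clockwise from north.

080.3°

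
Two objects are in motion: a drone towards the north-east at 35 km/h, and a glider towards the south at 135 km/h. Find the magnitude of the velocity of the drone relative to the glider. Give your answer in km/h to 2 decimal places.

161.65 km/h

Taking east as x and north as y: drone velocity = (24.749, 24.749) km/h; glider velocity = (0.000, -135.000) km/h.
Velocity of drone relative to glider = (24.749, 24.749) − (0.000, -135.000) = (24.749, 159.749) km/h.
Magnitude = |(24.749, 159.749)| = 161.654 km/h.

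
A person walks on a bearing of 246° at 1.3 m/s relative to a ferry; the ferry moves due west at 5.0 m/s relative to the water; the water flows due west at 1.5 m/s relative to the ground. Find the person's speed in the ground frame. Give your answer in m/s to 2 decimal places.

7.71 m/s

In east/north components (m/s): person relative to ferry = (-1.188, -0.529); ferry relative to water = (-5.000, 0.000); water relative to ground = (-1.500, 0.000).
Sum = (-7.688, -0.529) m/s.
Speed = |(-7.688, -0.529)| = 7.706 m/s.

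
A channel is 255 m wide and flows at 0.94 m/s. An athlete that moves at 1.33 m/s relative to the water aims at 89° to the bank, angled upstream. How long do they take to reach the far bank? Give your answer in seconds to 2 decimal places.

191.76 s

The component of the athlete's velocity perpendicular to the bank is 1.33 × sin 89° = 1.330 m/s.
The current is parallel to the bank, so it does not affect the crossing time.
Time = 255 / 1.330 = 191.759 s.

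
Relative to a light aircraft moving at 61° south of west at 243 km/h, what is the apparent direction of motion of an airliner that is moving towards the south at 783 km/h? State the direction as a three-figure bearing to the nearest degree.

168°

Taking east as x and north as y: airliner velocity = (0.000, -783.000) km/h; light aircraft velocity = (-117.809, -212.533) km/h.
Velocity of airliner relative to light aircraft = (0.000, -783.000) − (-117.809, -212.533) = (117.809, -570.467) km/h.
Bearing = atan2(117.81, -570.47) = 168.33° clockwise from north.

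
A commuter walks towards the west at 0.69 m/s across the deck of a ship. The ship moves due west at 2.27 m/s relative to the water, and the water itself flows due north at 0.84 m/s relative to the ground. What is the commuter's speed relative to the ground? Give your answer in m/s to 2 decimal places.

3.08 m/s

In east/north components (m/s): commuter relative to ship = (-0.690, 0.000); ship relative to water = (-2.270, 0.000); water relative to ground = (0.000, 0.840).
Sum = (-2.960, 0.840) m/s.
Speed = |(-2.960, 0.840)| = 3.077 m/s.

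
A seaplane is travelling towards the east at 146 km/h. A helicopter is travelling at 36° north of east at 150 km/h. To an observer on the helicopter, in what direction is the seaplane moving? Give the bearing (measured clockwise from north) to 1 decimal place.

164.4°

Taking east as x and north as y: seaplane velocity = (146.000, 0.000) km/h; helicopter velocity = (121.353, 88.168) km/h.
Velocity of seaplane relative to helicopter = (146.000, 0.000) − (121.353, 88.168) = (24.647, -88.168) km/h.
Bearing = atan2(24.65, -88.17) = 164.38° clockwise from north.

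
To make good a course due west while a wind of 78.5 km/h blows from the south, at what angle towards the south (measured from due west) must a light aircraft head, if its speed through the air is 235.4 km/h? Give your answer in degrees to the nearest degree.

The wind pushes perpendicular to the desired track; the heading must have a component into the wind equal to 78.5 km/h: 235.4 sin θ = 78.5.
sin θ = 0.3335, so θ = 19.480°.

19°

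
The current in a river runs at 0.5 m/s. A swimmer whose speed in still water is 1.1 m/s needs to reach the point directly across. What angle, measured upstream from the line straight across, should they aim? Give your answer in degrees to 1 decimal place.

27.0°

To cancel the current, the upstream component of the swimmer's velocity must equal the flow: 1.1 sin θ = 0.5.
sin θ = 0.5 / 1.1 = 0.4545.
θ = arcsin(0.4545) = 27.036°.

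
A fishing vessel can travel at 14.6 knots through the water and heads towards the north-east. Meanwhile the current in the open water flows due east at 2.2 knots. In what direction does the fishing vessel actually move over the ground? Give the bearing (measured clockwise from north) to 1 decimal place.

050.5°

Taking east as x and north as y: velocity relative to the water = (10.324, 10.324) knots; the water relative to ground = (2.200, 0.000) knots.
Velocity relative to ground = (10.324, 10.324) + (2.200, 0.000) = (12.524, 10.324) knots.
Bearing = atan2(12.52, 10.32) = 50.50° clockwise from north.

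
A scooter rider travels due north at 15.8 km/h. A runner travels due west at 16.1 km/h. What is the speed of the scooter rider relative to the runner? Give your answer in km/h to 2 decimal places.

Taking east as x and north as y: scooter rider velocity = (0.000, 15.800) km/h; runner velocity = (-16.100, 0.000) km/h.
Velocity of scooter rider relative to runner = (0.000, 15.800) − (-16.100, 0.000) = (16.100, 15.800) km/h.
Magnitude = |(16.100, 15.800)| = 22.558 km/h.

22.56 km/h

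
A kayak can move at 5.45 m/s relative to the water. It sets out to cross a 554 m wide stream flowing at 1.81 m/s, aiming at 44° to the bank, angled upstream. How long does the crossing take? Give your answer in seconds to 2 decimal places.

146.33 s

The component of the kayak's velocity perpendicular to the bank is 5.45 × sin 44° = 3.786 m/s.
The current is parallel to the bank, so it does not affect the crossing time.
Time = 554 / 3.786 = 146.333 s.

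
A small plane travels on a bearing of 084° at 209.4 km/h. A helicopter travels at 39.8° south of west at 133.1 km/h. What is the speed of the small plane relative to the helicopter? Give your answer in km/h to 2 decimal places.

Taking east as x and north as y: small plane velocity = (208.253, 21.888) km/h; helicopter velocity = (-102.259, -85.199) km/h.
Velocity of small plane relative to helicopter = (208.253, 21.888) − (-102.259, -85.199) = (310.511, 107.087) km/h.
Magnitude = |(310.511, 107.087)| = 328.458 km/h.

328.46 km/h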